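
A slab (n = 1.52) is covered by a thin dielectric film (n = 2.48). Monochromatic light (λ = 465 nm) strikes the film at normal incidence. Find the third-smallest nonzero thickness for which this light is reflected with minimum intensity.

281 nm

At the upper boundary (n = 1.0 to n = 2.48) the reflected ray undergoes a half-wave phase shift.
At the lower boundary (n = 2.48 to n = 1.52) the reflected ray undergoes no phase shift.
The two reflections differ by half a wavelength.
So the condition for destructive reflection is 2 n t = m λ.
The third-smallest nonzero thickness corresponds to m = 3: t = m λ / (2 n) = 3.00 × 465 / (2 × 2.48) = 281 nm.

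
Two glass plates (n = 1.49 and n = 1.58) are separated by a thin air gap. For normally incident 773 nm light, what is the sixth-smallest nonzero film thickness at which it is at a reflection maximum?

At the upper boundary (n = 1.49 to n = 1.0) the reflected ray undergoes no phase shift.
Bottom surface (1.0 → 1.58): reflection off a higher-index medium gives a half-wave phase shift.
Exactly one π shift → a net half-wave offset.
With one net inversion, constructive interference in reflection requires 2 n t = (m + ½) λ.
The sixth-smallest nonzero thickness corresponds to m = 5: t = (m + ½) λ / (2 n) = 5.50 × 773 / (2 × 1.0) = 2126 nm.

2126 nm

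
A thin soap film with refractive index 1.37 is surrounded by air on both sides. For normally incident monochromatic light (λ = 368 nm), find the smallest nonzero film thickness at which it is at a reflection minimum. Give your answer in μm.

0.134 μm

At the upper boundary (n = 1.0 to n = 1.37) the reflected ray undergoes a half-wave phase shift.
Ray reflecting at the bottom interface goes from n = 1.37 toward n = 1.0: no phase shift.
The two reflections differ by half a wavelength.
For minimum reflection here: 2 n t = m λ.
Minimum nonzero at m = 1: t = λ / (2 n) = 368 / (2 × 1.37) = 134 nm.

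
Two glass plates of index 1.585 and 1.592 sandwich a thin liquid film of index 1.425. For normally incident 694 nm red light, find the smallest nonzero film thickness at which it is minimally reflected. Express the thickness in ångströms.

Ray reflecting at the top interface goes from n = 1.585 toward n = 1.425: no phase shift.
Bottom surface (1.425 → 1.592): reflection off a higher-index medium gives a half-wave phase shift.
The two reflections differ by half a wavelength.
With one net inversion, destructive interference in reflection requires 2 n t = m λ.
Minimum nonzero at m = 1: t = λ / (2 n) = 694 / (2 × 1.425) = 244 nm.

2435 Å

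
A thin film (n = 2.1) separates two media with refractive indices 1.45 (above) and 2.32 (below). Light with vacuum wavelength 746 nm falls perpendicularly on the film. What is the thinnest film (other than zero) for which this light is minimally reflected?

Ray reflecting at the top interface goes from n = 1.45 toward n = 2.1: a half-wave phase shift.
Ray reflecting at the bottom interface goes from n = 2.1 toward n = 2.32: a half-wave phase shift.
Zero or two π shifts → no net half-wave offset.
So the condition for destructive reflection is 2 n t = (m + ½) λ.
Minimum at m = 0: t = λ / (4 n) = 746 / (4 × 2.1) = 88.8 nm.

88.8 nm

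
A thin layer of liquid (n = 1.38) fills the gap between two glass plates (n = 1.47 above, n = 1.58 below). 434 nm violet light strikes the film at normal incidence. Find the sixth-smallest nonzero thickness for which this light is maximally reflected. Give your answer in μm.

0.865 μm

Ray reflecting at the top interface goes from n = 1.47 toward n = 1.38: no phase shift.
At the lower boundary (n = 1.38 to n = 1.58) the reflected ray undergoes a half-wave phase shift.
Net: one phase inversion between the two reflected rays.
For bright reflection here: 2 n t = (m + ½) λ.
The sixth-smallest nonzero thickness corresponds to m = 5: t = (m + ½) λ / (2 n) = 5.50 × 434 / (2 × 1.38) = 865 nm.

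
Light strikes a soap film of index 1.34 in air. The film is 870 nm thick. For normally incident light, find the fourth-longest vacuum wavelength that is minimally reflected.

583 nm

Ray reflecting at the top interface goes from n = 1.0 toward n = 1.34: a half-wave phase shift.
Ray reflecting at the bottom interface goes from n = 1.34 toward n = 1.0: no phase shift.
Net: one phase inversion between the two reflected rays.
So the condition for destructive reflection is 2 n t = m λ.
λ = 2 n t / m. The fourth-longest wavelength is m = 4: λ = 2 × 1.34 × 870 / 4.00 = 583 nm.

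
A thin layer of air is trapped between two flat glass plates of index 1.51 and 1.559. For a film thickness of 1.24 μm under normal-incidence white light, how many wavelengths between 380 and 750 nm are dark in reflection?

Ray reflecting at the top interface goes from n = 1.51 toward n = 1.0: no phase shift.
Bottom surface (1.0 → 1.559): reflection off a higher-index medium gives a half-wave phase shift.
Exactly one π shift → a net half-wave offset.
With one net inversion, destructive interference in reflection requires 2 n t = m λ.
λ = 2 n t / m = 2480 / m nm.
m=3: 827 nm (IR); m=4: 620 nm (visible); m=5: 496 nm (visible); m=6: 413 nm (visible); m=7: 354 nm (UV).

3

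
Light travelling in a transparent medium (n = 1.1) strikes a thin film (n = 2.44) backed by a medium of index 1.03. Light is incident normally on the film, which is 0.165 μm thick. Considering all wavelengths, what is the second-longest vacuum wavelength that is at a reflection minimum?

At the upper boundary (n = 1.1 to n = 2.44) the reflected ray undergoes a half-wave phase shift.
Ray reflecting at the bottom interface goes from n = 2.44 toward n = 1.03: no phase shift.
Exactly one π shift → a net half-wave offset.
So the condition for destructive reflection is 2 n t = m λ.
λ = 2 n t / m. The second-longest wavelength is m = 2: λ = 2 × 2.44 × 165 / 2.00 = 403 nm.

403 nm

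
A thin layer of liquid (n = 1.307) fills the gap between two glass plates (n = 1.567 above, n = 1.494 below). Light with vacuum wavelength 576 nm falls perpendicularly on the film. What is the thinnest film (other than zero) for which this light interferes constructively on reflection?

Ray reflecting at the top interface goes from n = 1.567 toward n = 1.307: no phase shift.
Bottom surface (1.307 → 1.494): reflection off a higher-index medium gives a half-wave phase shift.
Net: one phase inversion between the two reflected rays.
With one net inversion, constructive interference in reflection requires 2 n t = (m + ½) λ.
Minimum at m = 0: t = λ / (4 n) = 576 / (4 × 1.307) = 110 nm.

110 nm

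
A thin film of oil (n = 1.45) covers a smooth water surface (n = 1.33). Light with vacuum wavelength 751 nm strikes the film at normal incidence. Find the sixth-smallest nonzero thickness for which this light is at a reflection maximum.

At the upper boundary (n = 1.0 to n = 1.45) the reflected ray undergoes a half-wave phase shift.
Bottom surface (1.45 → 1.33): reflection off a lower-index medium gives no phase shift.
Net: one phase inversion between the two reflected rays.
For strong reflection here: 2 n t = (m + ½) λ.
The sixth-smallest nonzero thickness corresponds to m = 5: t = (m + ½) λ / (2 n) = 5.50 × 751 / (2 × 1.45) = 1424 nm.

1424 nm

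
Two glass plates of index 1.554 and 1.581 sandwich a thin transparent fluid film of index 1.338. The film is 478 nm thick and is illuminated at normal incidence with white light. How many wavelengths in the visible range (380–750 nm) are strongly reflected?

1

Top surface (1.554 → 1.338): reflection off a lower-index medium gives no phase shift.
At the lower boundary (n = 1.338 to n = 1.581) the reflected ray undergoes a half-wave phase shift.
Exactly one π shift → a net half-wave offset.
For bright reflection here: 2 n t = (m + ½) λ.
λ = 2 n t / (m + ½) = 1279 / (m + ½) nm.
m=1: 853 nm (IR); m=2: 512 nm (visible); m=3: 365 nm (UV).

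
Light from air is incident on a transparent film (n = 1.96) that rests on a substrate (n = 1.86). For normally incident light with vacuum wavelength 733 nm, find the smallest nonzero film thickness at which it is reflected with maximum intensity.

Ray reflecting at the top interface goes from n = 1.0 toward n = 1.96: a half-wave phase shift.
At the lower boundary (n = 1.96 to n = 1.86) the reflected ray undergoes no phase shift.
The two reflections differ by half a wavelength.
So the condition for constructive reflection is 2 n t = (m + ½) λ.
Minimum at m = 0: t = λ / (4 n) = 733 / (4 × 1.96) = 93.5 nm.

93.5 nm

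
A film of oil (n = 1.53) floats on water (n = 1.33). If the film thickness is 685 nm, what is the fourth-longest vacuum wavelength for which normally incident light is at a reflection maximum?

599 nm

Ray reflecting at the top interface goes from n = 1.0 toward n = 1.53: a half-wave phase shift.
Bottom surface (1.53 → 1.33): reflection off a lower-index medium gives no phase shift.
Net: one phase inversion between the two reflected rays.
For bright reflection here: 2 n t = (m + ½) λ.
λ = 2 n t / (m + ½). The fourth-longest wavelength is m = 3: λ = 2 × 1.53 × 685 / 3.50 = 599 nm.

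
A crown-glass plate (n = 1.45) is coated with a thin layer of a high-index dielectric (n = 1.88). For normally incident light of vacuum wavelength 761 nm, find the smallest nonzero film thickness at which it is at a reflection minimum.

Top surface (1.0 → 1.88): reflection off a higher-index medium gives a half-wave phase shift.
At the lower boundary (n = 1.88 to n = 1.45) the reflected ray undergoes no phase shift.
Exactly one π shift → a net half-wave offset.
So the condition for destructive reflection is 2 n t = m λ.
Minimum nonzero at m = 1: t = λ / (2 n) = 761 / (2 × 1.88) = 202 nm.

202 nm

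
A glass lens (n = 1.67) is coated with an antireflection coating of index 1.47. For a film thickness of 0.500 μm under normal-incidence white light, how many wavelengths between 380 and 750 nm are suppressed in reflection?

Ray reflecting at the top interface goes from n = 1.0 toward n = 1.47: a half-wave phase shift.
Ray reflecting at the bottom interface goes from n = 1.47 toward n = 1.67: a half-wave phase shift.
Net: no relative phase inversion (both shifts match).
With no net inversion, destructive interference in reflection requires 2 n t = (m + ½) λ.
λ = 2 n t / (m + ½) = 1470 / (m + ½) nm.
m=1: 980 nm (IR); m=2: 588 nm (visible); m=3: 420 nm (visible); m=4: 327 nm (UV).

2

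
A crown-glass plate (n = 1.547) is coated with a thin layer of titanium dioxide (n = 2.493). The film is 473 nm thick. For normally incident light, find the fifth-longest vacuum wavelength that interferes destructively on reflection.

472 nm

Top surface (1.0 → 2.493): reflection off a higher-index medium gives a half-wave phase shift.
Ray reflecting at the bottom interface goes from n = 2.493 toward n = 1.547: no phase shift.
Net: one phase inversion between the two reflected rays.
With one net inversion, destructive interference in reflection requires 2 n t = m λ.
λ = 2 n t / m. The fifth-longest wavelength is m = 5: λ = 2 × 2.493 × 473 / 5.00 = 472 nm.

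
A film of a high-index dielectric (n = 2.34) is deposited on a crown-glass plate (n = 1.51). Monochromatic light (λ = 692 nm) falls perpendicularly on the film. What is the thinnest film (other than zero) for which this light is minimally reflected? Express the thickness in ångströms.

At the upper boundary (n = 1.0 to n = 2.34) the reflected ray undergoes a half-wave phase shift.
At the lower boundary (n = 2.34 to n = 1.51) the reflected ray undergoes no phase shift.
Exactly one π shift → a net half-wave offset.
With one net inversion, destructive interference in reflection requires 2 n t = m λ.
Minimum nonzero at m = 1: t = λ / (2 n) = 692 / (2 × 2.34) = 148 nm.

1479 Å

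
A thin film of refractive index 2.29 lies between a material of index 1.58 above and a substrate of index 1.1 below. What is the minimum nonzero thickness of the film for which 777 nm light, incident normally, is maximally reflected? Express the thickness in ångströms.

At the upper boundary (n = 1.58 to n = 2.29) the reflected ray undergoes a half-wave phase shift.
At the lower boundary (n = 2.29 to n = 1.1) the reflected ray undergoes no phase shift.
Exactly one π shift → a net half-wave offset.
So the condition for constructive reflection is 2 n t = (m + ½) λ.
Minimum at m = 0: t = λ / (4 n) = 777 / (4 × 2.29) = 84.8 nm.

848 Å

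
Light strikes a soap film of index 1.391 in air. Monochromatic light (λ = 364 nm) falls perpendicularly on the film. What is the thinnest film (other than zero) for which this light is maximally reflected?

Top surface (1.0 → 1.391): reflection off a higher-index medium gives a half-wave phase shift.
At the lower boundary (n = 1.391 to n = 1.0) the reflected ray undergoes no phase shift.
Exactly one π shift → a net half-wave offset.
For maximum reflection here: 2 n t = (m + ½) λ.
Minimum at m = 0: t = λ / (4 n) = 364 / (4 × 1.391) = 65.4 nm.

65.4 nm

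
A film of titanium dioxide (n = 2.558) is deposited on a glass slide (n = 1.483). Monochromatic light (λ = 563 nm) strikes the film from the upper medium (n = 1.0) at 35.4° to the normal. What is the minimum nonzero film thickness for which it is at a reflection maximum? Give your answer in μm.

0.0565 μm

Ray reflecting at the top interface goes from n = 1.0 toward n = 2.558: a half-wave phase shift.
At the lower boundary (n = 2.558 to n = 1.483) the reflected ray undergoes no phase shift.
The two reflections differ by half a wavelength.
For maximum reflection here: 2 n t cos θ_r = (m + ½) λ.
Snell's law: 1.0 sin 35.4° = 2.558 sin θ_r → sin θ_r = 0.226, cos θ_r = 0.974.
Minimum at m = 0: t = λ / (4 n cos θ_r) = 563 / (4 × 2.558 × 0.974) = 56.5 nm.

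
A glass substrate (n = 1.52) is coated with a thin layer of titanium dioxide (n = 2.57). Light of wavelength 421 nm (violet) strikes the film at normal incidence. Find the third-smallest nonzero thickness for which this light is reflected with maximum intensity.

Top surface (1.0 → 2.57): reflection off a higher-index medium gives a half-wave phase shift.
Ray reflecting at the bottom interface goes from n = 2.57 toward n = 1.52: no phase shift.
Exactly one π shift → a net half-wave offset.
So the condition for constructive reflection is 2 n t = (m + ½) λ.
The third-smallest nonzero thickness corresponds to m = 2: t = (m + ½) λ / (2 n) = 2.50 × 421 / (2 × 2.57) = 205 nm.

205 nm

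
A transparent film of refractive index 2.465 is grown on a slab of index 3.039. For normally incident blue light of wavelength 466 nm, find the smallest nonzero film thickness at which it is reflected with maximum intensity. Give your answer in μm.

0.0945 μm

At the upper boundary (n = 1.0 to n = 2.465) the reflected ray undergoes a half-wave phase shift.
Bottom surface (2.465 → 3.039): reflection off a higher-index medium gives a half-wave phase shift.
The two reflections carry the same phase change, so no net offset.
With no net inversion, constructive interference in reflection requires 2 n t = m λ.
Minimum nonzero at m = 1: t = λ / (2 n) = 466 / (2 × 2.465) = 94.5 nm.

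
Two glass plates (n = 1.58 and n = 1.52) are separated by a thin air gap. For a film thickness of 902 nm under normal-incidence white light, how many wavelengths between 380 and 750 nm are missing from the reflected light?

Ray reflecting at the top interface goes from n = 1.58 toward n = 1.0: no phase shift.
At the lower boundary (n = 1.0 to n = 1.52) the reflected ray undergoes a half-wave phase shift.
Exactly one π shift → a net half-wave offset.
So the condition for destructive reflection is 2 n t = m λ.
λ = 2 n t / m = 1804 / m nm.
m=2: 902 nm (IR); m=3: 601 nm (visible); m=4: 451 nm (visible); m=5: 361 nm (UV).

2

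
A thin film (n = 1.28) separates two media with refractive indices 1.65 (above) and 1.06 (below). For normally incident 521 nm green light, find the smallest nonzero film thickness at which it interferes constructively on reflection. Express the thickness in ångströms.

At the upper boundary (n = 1.65 to n = 1.28) the reflected ray undergoes no phase shift.
At the lower boundary (n = 1.28 to n = 1.06) the reflected ray undergoes no phase shift.
Zero or two π shifts → no net half-wave offset.
With no net inversion, constructive interference in reflection requires 2 n t = m λ.
Minimum nonzero at m = 1: t = λ / (2 n) = 521 / (2 × 1.28) = 204 nm.

2035 Å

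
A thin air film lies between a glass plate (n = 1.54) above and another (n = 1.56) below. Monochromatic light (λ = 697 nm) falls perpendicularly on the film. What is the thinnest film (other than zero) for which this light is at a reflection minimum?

At the upper boundary (n = 1.54 to n = 1.0) the reflected ray undergoes no phase shift.
At the lower boundary (n = 1.0 to n = 1.56) the reflected ray undergoes a half-wave phase shift.
Exactly one π shift → a net half-wave offset.
So the condition for destructive reflection is 2 n t = m λ.
Minimum nonzero at m = 1: t = λ / (2 n) = 697 / (2 × 1.0) = 349 nm.

349 nm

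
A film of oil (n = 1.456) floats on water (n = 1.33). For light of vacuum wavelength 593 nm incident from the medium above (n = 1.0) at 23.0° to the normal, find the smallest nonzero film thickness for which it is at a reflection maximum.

106 nm

Ray reflecting at the top interface goes from n = 1.0 toward n = 1.456: a half-wave phase shift.
Ray reflecting at the bottom interface goes from n = 1.456 toward n = 1.33: no phase shift.
Net: one phase inversion between the two reflected rays.
For maximum reflection here: 2 n t cos θ_r = (m + ½) λ.
Snell's law: 1.0 sin 23.0° = 1.456 sin θ_r → sin θ_r = 0.268, cos θ_r = 0.963.
Minimum at m = 0: t = λ / (4 n cos θ_r) = 593 / (4 × 1.456 × 0.963) = 106 nm.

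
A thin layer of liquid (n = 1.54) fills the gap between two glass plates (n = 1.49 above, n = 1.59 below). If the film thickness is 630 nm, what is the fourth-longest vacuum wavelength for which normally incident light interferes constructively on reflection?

485 nm

Top surface (1.49 → 1.54): reflection off a higher-index medium gives a half-wave phase shift.
Bottom surface (1.54 → 1.59): reflection off a higher-index medium gives a half-wave phase shift.
The two reflections carry the same phase change, so no net offset.
With no net inversion, constructive interference in reflection requires 2 n t = m λ.
λ = 2 n t / m. The fourth-longest wavelength is m = 4: λ = 2 × 1.54 × 630 / 4.00 = 485 nm.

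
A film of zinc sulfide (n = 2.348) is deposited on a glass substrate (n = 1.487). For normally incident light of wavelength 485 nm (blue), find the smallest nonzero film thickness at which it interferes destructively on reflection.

Ray reflecting at the top interface goes from n = 1.0 toward n = 2.348: a half-wave phase shift.
At the lower boundary (n = 2.348 to n = 1.487) the reflected ray undergoes no phase shift.
Net: one phase inversion between the two reflected rays.
So the condition for destructive reflection is 2 n t = m λ.
Minimum nonzero at m = 1: t = λ / (2 n) = 485 / (2 × 2.348) = 103 nm.

103 nm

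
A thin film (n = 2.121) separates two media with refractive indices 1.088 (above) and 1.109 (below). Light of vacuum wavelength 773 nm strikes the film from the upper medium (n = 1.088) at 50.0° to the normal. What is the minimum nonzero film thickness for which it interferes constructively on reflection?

99.1 nm

Top surface (1.088 → 2.121): reflection off a higher-index medium gives a half-wave phase shift.
At the lower boundary (n = 2.121 to n = 1.109) the reflected ray undergoes no phase shift.
The two reflections differ by half a wavelength.
So the condition for constructive reflection is 2 n t cos θ_r = (m + ½) λ.
Snell's law: 1.088 sin 50.0° = 2.121 sin θ_r → sin θ_r = 0.393, cos θ_r = 0.920.
Minimum at m = 0: t = λ / (4 n cos θ_r) = 773 / (4 × 2.121 × 0.920) = 99.1 nm.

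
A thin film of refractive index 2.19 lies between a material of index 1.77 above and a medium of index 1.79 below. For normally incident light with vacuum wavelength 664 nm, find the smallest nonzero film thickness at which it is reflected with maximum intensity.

At the upper boundary (n = 1.77 to n = 2.19) the reflected ray undergoes a half-wave phase shift.
At the lower boundary (n = 2.19 to n = 1.79) the reflected ray undergoes no phase shift.
The two reflections differ by half a wavelength.
For maximum reflection here: 2 n t = (m + ½) λ.
Minimum at m = 0: t = λ / (4 n) = 664 / (4 × 2.19) = 75.8 nm.

75.8 nm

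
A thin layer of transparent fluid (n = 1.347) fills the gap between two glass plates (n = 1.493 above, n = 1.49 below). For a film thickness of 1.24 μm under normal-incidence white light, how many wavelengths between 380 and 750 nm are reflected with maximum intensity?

At the upper boundary (n = 1.493 to n = 1.347) the reflected ray undergoes no phase shift.
At the lower boundary (n = 1.347 to n = 1.49) the reflected ray undergoes a half-wave phase shift.
Net: one phase inversion between the two reflected rays.
For bright reflection here: 2 n t = (m + ½) λ.
λ = 2 n t / (m + ½) = 3341 / (m + ½) nm.
m=3: 954 nm (IR); m=4: 742 nm (visible); m=5: 607 nm (visible); m=6: 514 nm (visible); m=7: 445 nm (visible); m=8: 393 nm (visible); m=9: 352 nm (UV).

5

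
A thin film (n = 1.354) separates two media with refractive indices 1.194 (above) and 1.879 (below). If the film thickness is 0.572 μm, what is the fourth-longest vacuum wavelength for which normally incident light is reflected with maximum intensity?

387 nm

At the upper boundary (n = 1.194 to n = 1.354) the reflected ray undergoes a half-wave phase shift.
At the lower boundary (n = 1.354 to n = 1.879) the reflected ray undergoes a half-wave phase shift.
Zero or two π shifts → no net half-wave offset.
With no net inversion, constructive interference in reflection requires 2 n t = m λ.
λ = 2 n t / m. The fourth-longest wavelength is m = 4: λ = 2 × 1.354 × 572 / 4.00 = 387 nm.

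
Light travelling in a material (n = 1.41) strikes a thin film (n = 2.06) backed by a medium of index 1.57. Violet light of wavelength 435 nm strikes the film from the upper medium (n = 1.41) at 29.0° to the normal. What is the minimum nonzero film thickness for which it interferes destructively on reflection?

112 nm

At the upper boundary (n = 1.41 to n = 2.06) the reflected ray undergoes a half-wave phase shift.
At the lower boundary (n = 2.06 to n = 1.57) the reflected ray undergoes no phase shift.
Net: one phase inversion between the two reflected rays.
With one net inversion, destructive interference in reflection requires 2 n t cos θ_r = m λ.
Snell's law: 1.41 sin 29.0° = 2.06 sin θ_r → sin θ_r = 0.332, cos θ_r = 0.943.
Minimum nonzero at m = 1: t = λ / (2 n cos θ_r) = 435 / (2 × 2.06 × 0.943) = 112 nm.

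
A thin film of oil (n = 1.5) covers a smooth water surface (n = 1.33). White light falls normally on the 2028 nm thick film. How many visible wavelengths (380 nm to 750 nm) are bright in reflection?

Top surface (1.0 → 1.5): reflection off a higher-index medium gives a half-wave phase shift.
Bottom surface (1.5 → 1.33): reflection off a lower-index medium gives no phase shift.
The two reflections differ by half a wavelength.
With one net inversion, constructive interference in reflection requires 2 n t = (m + ½) λ.
λ = 2 n t / (m + ½) = 6084 / (m + ½) nm.
m=7: 811 nm (IR); m=8: 716 nm (visible); m=9: 640 nm (visible); m=10: 579 nm (visible); m=11: 529 nm (visible); m=12: 487 nm (visible); m=13: 451 nm (visible); m=14: 420 nm (visible); m=15: 393 nm (visible); m=16: 369 nm (UV).

8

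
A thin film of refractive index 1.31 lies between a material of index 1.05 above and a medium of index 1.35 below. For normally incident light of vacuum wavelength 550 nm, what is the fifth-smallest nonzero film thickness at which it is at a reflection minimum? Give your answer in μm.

0.945 μm

Top surface (1.05 → 1.31): reflection off a higher-index medium gives a half-wave phase shift.
Bottom surface (1.31 → 1.35): reflection off a higher-index medium gives a half-wave phase shift.
Zero or two π shifts → no net half-wave offset.
So the condition for destructive reflection is 2 n t = (m + ½) λ.
The fifth-smallest nonzero thickness corresponds to m = 4: t = (m + ½) λ / (2 n) = 4.50 × 550 / (2 × 1.31) = 945 nm.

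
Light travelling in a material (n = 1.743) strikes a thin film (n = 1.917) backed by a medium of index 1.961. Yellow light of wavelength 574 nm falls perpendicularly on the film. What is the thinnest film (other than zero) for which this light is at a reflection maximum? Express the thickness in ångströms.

1497 Å

At the upper boundary (n = 1.743 to n = 1.917) the reflected ray undergoes a half-wave phase shift.
At the lower boundary (n = 1.917 to n = 1.961) the reflected ray undergoes a half-wave phase shift.
The two reflections carry the same phase change, so no net offset.
For maximum reflection here: 2 n t = m λ.
Minimum nonzero at m = 1: t = λ / (2 n) = 574 / (2 × 1.917) = 150 nm.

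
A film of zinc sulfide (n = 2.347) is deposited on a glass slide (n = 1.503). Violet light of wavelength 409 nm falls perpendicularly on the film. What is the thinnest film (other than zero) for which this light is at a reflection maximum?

Top surface (1.0 → 2.347): reflection off a higher-index medium gives a half-wave phase shift.
At the lower boundary (n = 2.347 to n = 1.503) the reflected ray undergoes no phase shift.
Exactly one π shift → a net half-wave offset.
With one net inversion, constructive interference in reflection requires 2 n t = (m + ½) λ.
Minimum at m = 0: t = λ / (4 n) = 409 / (4 × 2.347) = 43.6 nm.

43.6 nm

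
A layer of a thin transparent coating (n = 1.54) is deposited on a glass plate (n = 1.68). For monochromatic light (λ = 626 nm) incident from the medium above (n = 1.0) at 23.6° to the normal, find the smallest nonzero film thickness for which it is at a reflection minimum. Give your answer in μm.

Top surface (1.0 → 1.54): reflection off a higher-index medium gives a half-wave phase shift.
At the lower boundary (n = 1.54 to n = 1.68) the reflected ray undergoes a half-wave phase shift.
Zero or two π shifts → no net half-wave offset.
With no net inversion, destructive interference in reflection requires 2 n t cos θ_r = (m + ½) λ.
Snell's law: 1.0 sin 23.6° = 1.54 sin θ_r → sin θ_r = 0.260, cos θ_r = 0.966.
Minimum at m = 0: t = λ / (4 n cos θ_r) = 626 / (4 × 1.54 × 0.966) = 105 nm.

0.105 μm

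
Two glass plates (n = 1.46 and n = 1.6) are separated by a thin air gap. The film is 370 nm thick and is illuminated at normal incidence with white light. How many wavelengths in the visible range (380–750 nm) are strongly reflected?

Top surface (1.46 → 1.0): reflection off a lower-index medium gives no phase shift.
Bottom surface (1.0 → 1.6): reflection off a higher-index medium gives a half-wave phase shift.
Net: one phase inversion between the two reflected rays.
With one net inversion, constructive interference in reflection requires 2 n t = (m + ½) λ.
λ = 2 n t / (m + ½) = 740 / (m + ½) nm.
m=0: 1480 nm (IR); m=1: 493 nm (visible); m=2: 296 nm (UV).

1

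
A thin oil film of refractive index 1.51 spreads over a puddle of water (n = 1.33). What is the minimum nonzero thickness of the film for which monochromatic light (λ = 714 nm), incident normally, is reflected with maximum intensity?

118 nm

At the upper boundary (n = 1.0 to n = 1.51) the reflected ray undergoes a half-wave phase shift.
Ray reflecting at the bottom interface goes from n = 1.51 toward n = 1.33: no phase shift.
Exactly one π shift → a net half-wave offset.
With one net inversion, constructive interference in reflection requires 2 n t = (m + ½) λ.
Minimum at m = 0: t = λ / (4 n) = 714 / (4 × 1.51) = 118 nm.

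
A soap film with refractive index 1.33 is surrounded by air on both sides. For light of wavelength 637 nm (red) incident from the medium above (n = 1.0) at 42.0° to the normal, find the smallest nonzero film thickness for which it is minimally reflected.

Ray reflecting at the top interface goes from n = 1.0 toward n = 1.33: a half-wave phase shift.
Ray reflecting at the bottom interface goes from n = 1.33 toward n = 1.0: no phase shift.
Exactly one π shift → a net half-wave offset.
So the condition for destructive reflection is 2 n t cos θ_r = m λ.
Snell's law: 1.0 sin 42.0° = 1.33 sin θ_r → sin θ_r = 0.503, cos θ_r = 0.864.
Minimum nonzero at m = 1: t = λ / (2 n cos θ_r) = 637 / (2 × 1.33 × 0.864) = 277 nm.

277 nm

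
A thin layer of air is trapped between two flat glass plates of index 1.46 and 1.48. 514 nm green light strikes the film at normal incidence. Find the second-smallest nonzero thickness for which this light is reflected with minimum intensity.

514 nm

At the upper boundary (n = 1.46 to n = 1.0) the reflected ray undergoes no phase shift.
Ray reflecting at the bottom interface goes from n = 1.0 toward n = 1.48: a half-wave phase shift.
Net: one phase inversion between the two reflected rays.
With one net inversion, destructive interference in reflection requires 2 n t = m λ.
The second-smallest nonzero thickness corresponds to m = 2: t = m λ / (2 n) = 2.00 × 514 / (2 × 1.0) = 514 nm.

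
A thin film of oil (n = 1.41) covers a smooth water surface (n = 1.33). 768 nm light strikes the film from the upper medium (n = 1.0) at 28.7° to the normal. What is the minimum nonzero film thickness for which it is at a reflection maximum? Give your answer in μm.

Top surface (1.0 → 1.41): reflection off a higher-index medium gives a half-wave phase shift.
Bottom surface (1.41 → 1.33): reflection off a lower-index medium gives no phase shift.
Exactly one π shift → a net half-wave offset.
With one net inversion, constructive interference in reflection requires 2 n t cos θ_r = (m + ½) λ.
Snell's law: 1.0 sin 28.7° = 1.41 sin θ_r → sin θ_r = 0.341, cos θ_r = 0.940.
Minimum at m = 0: t = λ / (4 n cos θ_r) = 768 / (4 × 1.41 × 0.940) = 145 nm.

0.145 μm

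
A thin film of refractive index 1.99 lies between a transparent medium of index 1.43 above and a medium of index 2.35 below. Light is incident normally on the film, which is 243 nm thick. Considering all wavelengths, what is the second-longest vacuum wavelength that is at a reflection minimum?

645 nm

At the upper boundary (n = 1.43 to n = 1.99) the reflected ray undergoes a half-wave phase shift.
Bottom surface (1.99 → 2.35): reflection off a higher-index medium gives a half-wave phase shift.
Net: no relative phase inversion (both shifts match).
With no net inversion, destructive interference in reflection requires 2 n t = (m + ½) λ.
λ = 2 n t / (m + ½). The second-longest wavelength is m = 1: λ = 2 × 1.99 × 243 / 1.50 = 645 nm.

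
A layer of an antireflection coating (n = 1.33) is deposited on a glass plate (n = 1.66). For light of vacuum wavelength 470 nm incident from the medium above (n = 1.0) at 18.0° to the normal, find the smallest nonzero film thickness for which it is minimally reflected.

90.8 nm

Ray reflecting at the top interface goes from n = 1.0 toward n = 1.33: a half-wave phase shift.
Ray reflecting at the bottom interface goes from n = 1.33 toward n = 1.66: a half-wave phase shift.
The two reflections carry the same phase change, so no net offset.
With no net inversion, destructive interference in reflection requires 2 n t cos θ_r = (m + ½) λ.
Snell's law: 1.0 sin 18.0° = 1.33 sin θ_r → sin θ_r = 0.232, cos θ_r = 0.973.
Minimum at m = 0: t = λ / (4 n cos θ_r) = 470 / (4 × 1.33 × 0.973) = 90.8 nm.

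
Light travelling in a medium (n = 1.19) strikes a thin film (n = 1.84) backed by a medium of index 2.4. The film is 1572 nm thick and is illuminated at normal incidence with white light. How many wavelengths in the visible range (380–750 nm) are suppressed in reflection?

7

At the upper boundary (n = 1.19 to n = 1.84) the reflected ray undergoes a half-wave phase shift.
At the lower boundary (n = 1.84 to n = 2.4) the reflected ray undergoes a half-wave phase shift.
The two reflections carry the same phase change, so no net offset.
For dark reflection here: 2 n t = (m + ½) λ.
λ = 2 n t / (m + ½) = 5785 / (m + ½) nm.
m=7: 771 nm (IR); m=8: 681 nm (visible); m=9: 609 nm (visible); m=10: 551 nm (visible); m=11: 503 nm (visible); m=12: 463 nm (visible); m=13: 429 nm (visible); m=14: 399 nm (visible); m=15: 373 nm (UV).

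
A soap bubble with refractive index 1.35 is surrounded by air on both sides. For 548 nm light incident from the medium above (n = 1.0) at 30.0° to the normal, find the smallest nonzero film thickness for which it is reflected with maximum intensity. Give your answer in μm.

At the upper boundary (n = 1.0 to n = 1.35) the reflected ray undergoes a half-wave phase shift.
Bottom surface (1.35 → 1.0): reflection off a lower-index medium gives no phase shift.
Exactly one π shift → a net half-wave offset.
So the condition for constructive reflection is 2 n t cos θ_r = (m + ½) λ.
Snell's law: 1.0 sin 30.0° = 1.35 sin θ_r → sin θ_r = 0.370, cos θ_r = 0.929.
Minimum at m = 0: t = λ / (4 n cos θ_r) = 548 / (4 × 1.35 × 0.929) = 109 nm.

0.109 μm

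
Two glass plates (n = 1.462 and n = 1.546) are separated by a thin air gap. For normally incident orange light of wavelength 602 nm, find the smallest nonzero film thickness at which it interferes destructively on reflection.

Top surface (1.462 → 1.0): reflection off a lower-index medium gives no phase shift.
At the lower boundary (n = 1.0 to n = 1.546) the reflected ray undergoes a half-wave phase shift.
The two reflections differ by half a wavelength.
For dark reflection here: 2 n t = m λ.
Minimum nonzero at m = 1: t = λ / (2 n) = 602 / (2 × 1.0) = 301 nm.

301 nm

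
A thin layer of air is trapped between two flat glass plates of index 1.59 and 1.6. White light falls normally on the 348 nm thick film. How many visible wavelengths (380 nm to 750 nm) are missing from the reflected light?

1

Ray reflecting at the top interface goes from n = 1.59 toward n = 1.0: no phase shift.
At the lower boundary (n = 1.0 to n = 1.6) the reflected ray undergoes a half-wave phase shift.
Net: one phase inversion between the two reflected rays.
For minimum reflection here: 2 n t = m λ.
λ = 2 n t / m = 696 / m nm.
m=1: 696 nm (visible); m=2: 348 nm (UV).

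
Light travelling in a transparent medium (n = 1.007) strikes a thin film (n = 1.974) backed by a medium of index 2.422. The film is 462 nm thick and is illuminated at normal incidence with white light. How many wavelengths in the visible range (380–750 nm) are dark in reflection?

3

Ray reflecting at the top interface goes from n = 1.007 toward n = 1.974: a half-wave phase shift.
Bottom surface (1.974 → 2.422): reflection off a higher-index medium gives a half-wave phase shift.
Net: no relative phase inversion (both shifts match).
So the condition for destructive reflection is 2 n t = (m + ½) λ.
λ = 2 n t / (m + ½) = 1824 / (m + ½) nm.
m=1: 1216 nm (IR); m=2: 730 nm (visible); m=3: 521 nm (visible); m=4: 405 nm (visible); m=5: 332 nm (UV).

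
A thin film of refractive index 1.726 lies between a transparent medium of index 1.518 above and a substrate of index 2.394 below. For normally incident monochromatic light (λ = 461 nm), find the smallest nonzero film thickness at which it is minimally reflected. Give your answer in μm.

Ray reflecting at the top interface goes from n = 1.518 toward n = 1.726: a half-wave phase shift.
Bottom surface (1.726 → 2.394): reflection off a higher-index medium gives a half-wave phase shift.
Zero or two π shifts → no net half-wave offset.
For weak reflection here: 2 n t = (m + ½) λ.
Minimum at m = 0: t = λ / (4 n) = 461 / (4 × 1.726) = 66.8 nm.

0.0668 μm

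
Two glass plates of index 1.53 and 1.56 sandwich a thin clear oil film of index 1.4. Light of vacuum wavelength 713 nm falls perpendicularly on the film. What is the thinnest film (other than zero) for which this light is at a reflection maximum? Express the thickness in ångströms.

Ray reflecting at the top interface goes from n = 1.53 toward n = 1.4: no phase shift.
Ray reflecting at the bottom interface goes from n = 1.4 toward n = 1.56: a half-wave phase shift.
Exactly one π shift → a net half-wave offset.
So the condition for constructive reflection is 2 n t = (m + ½) λ.
Minimum at m = 0: t = λ / (4 n) = 713 / (4 × 1.4) = 127 nm.

1273 Å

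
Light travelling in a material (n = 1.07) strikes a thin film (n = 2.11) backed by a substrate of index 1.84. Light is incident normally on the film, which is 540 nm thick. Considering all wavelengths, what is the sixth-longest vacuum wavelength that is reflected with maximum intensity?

414 nm

At the upper boundary (n = 1.07 to n = 2.11) the reflected ray undergoes a half-wave phase shift.
Bottom surface (2.11 → 1.84): reflection off a lower-index medium gives no phase shift.
Net: one phase inversion between the two reflected rays.
With one net inversion, constructive interference in reflection requires 2 n t = (m + ½) λ.
λ = 2 n t / (m + ½). The sixth-longest wavelength is m = 5: λ = 2 × 2.11 × 540 / 5.50 = 414 nm.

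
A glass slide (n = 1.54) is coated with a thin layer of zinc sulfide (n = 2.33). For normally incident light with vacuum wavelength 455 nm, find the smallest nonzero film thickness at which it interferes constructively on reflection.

48.8 nm

Top surface (1.0 → 2.33): reflection off a higher-index medium gives a half-wave phase shift.
Bottom surface (2.33 → 1.54): reflection off a lower-index medium gives no phase shift.
The two reflections differ by half a wavelength.
With one net inversion, constructive interference in reflection requires 2 n t = (m + ½) λ.
Minimum at m = 0: t = λ / (4 n) = 455 / (4 × 2.33) = 48.8 nm.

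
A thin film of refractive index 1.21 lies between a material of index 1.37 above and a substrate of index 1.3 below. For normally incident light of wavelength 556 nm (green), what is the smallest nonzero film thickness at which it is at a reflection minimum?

Top surface (1.37 → 1.21): reflection off a lower-index medium gives no phase shift.
At the lower boundary (n = 1.21 to n = 1.3) the reflected ray undergoes a half-wave phase shift.
Exactly one π shift → a net half-wave offset.
So the condition for destructive reflection is 2 n t = m λ.
The smallest nonzero thickness corresponds to m = 1: t = m λ / (2 n) = 1.00 × 556 / (2 × 1.21) = 230 nm.

230 nm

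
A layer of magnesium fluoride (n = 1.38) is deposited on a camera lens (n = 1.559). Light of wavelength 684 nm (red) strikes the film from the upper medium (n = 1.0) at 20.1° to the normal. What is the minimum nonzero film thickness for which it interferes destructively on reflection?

128 nm

At the upper boundary (n = 1.0 to n = 1.38) the reflected ray undergoes a half-wave phase shift.
Bottom surface (1.38 → 1.559): reflection off a higher-index medium gives a half-wave phase shift.
Zero or two π shifts → no net half-wave offset.
With no net inversion, destructive interference in reflection requires 2 n t cos θ_r = (m + ½) λ.
Snell's law: 1.0 sin 20.1° = 1.38 sin θ_r → sin θ_r = 0.249, cos θ_r = 0.968.
Minimum at m = 0: t = λ / (4 n cos θ_r) = 684 / (4 × 1.38 × 0.968) = 128 nm.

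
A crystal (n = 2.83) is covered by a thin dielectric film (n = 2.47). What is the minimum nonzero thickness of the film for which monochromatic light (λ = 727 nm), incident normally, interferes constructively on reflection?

147 nm

Top surface (1.0 → 2.47): reflection off a higher-index medium gives a half-wave phase shift.
Ray reflecting at the bottom interface goes from n = 2.47 toward n = 2.83: a half-wave phase shift.
Zero or two π shifts → no net half-wave offset.
So the condition for constructive reflection is 2 n t = m λ.
Minimum nonzero at m = 1: t = λ / (2 n) = 727 / (2 × 2.47) = 147 nm.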